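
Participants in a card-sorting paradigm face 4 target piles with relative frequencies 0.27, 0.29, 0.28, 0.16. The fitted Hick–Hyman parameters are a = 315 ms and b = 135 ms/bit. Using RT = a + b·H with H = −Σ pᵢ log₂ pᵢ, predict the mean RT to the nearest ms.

Entropy contributions −pᵢ log₂ pᵢ: 0.5100, 0.5179, 0.5142, 0.4230; sum H = 1.9652 bits.
RT = a + bH = 315 + 135·1.9652 = 580.30 ms.

580 ms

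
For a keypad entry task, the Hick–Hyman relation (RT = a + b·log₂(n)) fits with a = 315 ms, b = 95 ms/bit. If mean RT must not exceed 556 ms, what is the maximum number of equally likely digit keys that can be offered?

95·log₂ n ≤ 556 − 315 = 241, giving log₂ n ≤ 2.5368 and n ≤ 5.803. The largest whole number is 5.

5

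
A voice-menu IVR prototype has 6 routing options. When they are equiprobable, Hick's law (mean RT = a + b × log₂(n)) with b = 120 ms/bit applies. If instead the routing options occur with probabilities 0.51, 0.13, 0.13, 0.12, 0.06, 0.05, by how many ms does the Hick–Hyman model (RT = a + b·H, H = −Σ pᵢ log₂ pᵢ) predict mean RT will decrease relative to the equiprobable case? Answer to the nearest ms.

The RT saving is b·ΔH. Equiprobable H₀ = log₂(6) = 2.5850 bits; with the given probabilities H = 2.0874 bits.
b·(H₀ − H) = 120 × (2.5850 − 2.0874) = 59.71 ms.

60 ms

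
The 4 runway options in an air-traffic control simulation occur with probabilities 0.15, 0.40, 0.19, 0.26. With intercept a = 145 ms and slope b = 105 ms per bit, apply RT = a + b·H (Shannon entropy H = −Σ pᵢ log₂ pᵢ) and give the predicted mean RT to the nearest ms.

344 ms

H = 0.15·log₂(1/0.15) + 0.40·log₂(1/0.40) + 0.19·log₂(1/0.19) + 0.26·log₂(1/0.26) = 1.8998 bits.
RT = 145 + 105 × 1.8998 = 344.48 ms.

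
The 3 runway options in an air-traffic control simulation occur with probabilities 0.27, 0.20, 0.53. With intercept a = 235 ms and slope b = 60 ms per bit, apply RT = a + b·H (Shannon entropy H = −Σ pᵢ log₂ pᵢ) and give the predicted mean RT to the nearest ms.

H = 0.27·log₂(1/0.27) + 0.20·log₂(1/0.20) + 0.53·log₂(1/0.53) = 1.4599 bits.
RT = 235 + 60 × 1.4599 = 322.59 ms.

323 ms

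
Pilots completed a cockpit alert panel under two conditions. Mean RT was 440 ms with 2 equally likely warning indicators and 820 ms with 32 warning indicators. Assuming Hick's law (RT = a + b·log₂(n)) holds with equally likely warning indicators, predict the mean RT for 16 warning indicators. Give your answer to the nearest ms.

725 ms

Solve the two-equation system in a and b:
  b = (820 − 440) / (log₂ 32 − log₂ 2) = 380 / (5 − 1) = 95 ms/bit
  a = 440 − 95 × 1 = 345 ms
Then RT(16) = 345 + 95 × log₂ 16 = 345 + 95 × 4 ≈ 725.000 ms.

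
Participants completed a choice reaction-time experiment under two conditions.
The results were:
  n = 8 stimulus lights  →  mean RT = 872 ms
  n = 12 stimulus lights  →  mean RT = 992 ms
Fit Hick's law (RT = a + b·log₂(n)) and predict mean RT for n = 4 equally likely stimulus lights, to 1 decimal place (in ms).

Fit slope and intercept:
  b = (992 − 872) / (log₂ 12 − log₂ 8) = 120 / (3.5850 − 3) = 205.141 ms/bit
  a = 872 − 205.141 × 3 = 256.576 ms
Then RT(4) = 256.576 + 205.141 × log₂ 4 = 256.576 + 205.141 × 2 ≈ 666.859 ms.

666.9 ms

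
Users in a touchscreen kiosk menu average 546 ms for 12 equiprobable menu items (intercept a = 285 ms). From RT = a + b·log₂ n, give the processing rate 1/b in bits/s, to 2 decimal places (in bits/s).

b = (546 − 285)/log₂ 12 = 261/3.5850 = 72.804 ms per bit = 0.07280 s/bit; the reciprocal is 13.735 bits/s.

13.74 bits/s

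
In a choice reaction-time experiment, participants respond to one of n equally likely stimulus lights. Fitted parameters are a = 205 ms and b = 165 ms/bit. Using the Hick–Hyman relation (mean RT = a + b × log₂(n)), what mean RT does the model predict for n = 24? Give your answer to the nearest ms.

962 ms

log₂(24) = 4.5850 bits, so RT = 205 + 165 × 4.5850 ≈ 961.519 ms.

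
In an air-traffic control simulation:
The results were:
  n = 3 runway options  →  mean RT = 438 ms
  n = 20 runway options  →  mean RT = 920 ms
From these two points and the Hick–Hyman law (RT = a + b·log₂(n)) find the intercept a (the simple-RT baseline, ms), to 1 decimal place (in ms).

158.9 ms

b = (RT₂ − RT₁)/(log₂ n₂ − log₂ n₁) = (920 − 438)/(4.3219 − 1.5850) = 176.107 ms/bit.
a = RT₁ − b·log₂ n₁ = 438 − 176.107 × 1.5850 = 158.876 ms.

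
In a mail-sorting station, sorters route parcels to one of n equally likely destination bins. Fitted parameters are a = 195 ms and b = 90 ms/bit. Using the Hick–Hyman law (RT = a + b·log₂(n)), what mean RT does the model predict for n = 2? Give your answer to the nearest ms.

log₂(2) = 1 bits, so RT = 195 + 90 × 1 ≈ 285.000 ms.

285 ms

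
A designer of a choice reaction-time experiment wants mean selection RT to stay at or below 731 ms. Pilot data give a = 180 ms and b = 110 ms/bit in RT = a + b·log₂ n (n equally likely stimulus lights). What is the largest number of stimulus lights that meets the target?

32

110·log₂ n ≤ 731 − 180 = 551, giving log₂ n ≤ 5.0091 and n ≤ 32.202. The largest whole number is 32.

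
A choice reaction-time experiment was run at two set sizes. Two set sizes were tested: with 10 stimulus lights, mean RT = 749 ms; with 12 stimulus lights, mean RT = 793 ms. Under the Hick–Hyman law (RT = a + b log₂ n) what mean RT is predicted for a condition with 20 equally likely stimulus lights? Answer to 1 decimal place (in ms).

916.3 ms

Fit slope and intercept:
  b = (793 − 749) / (log₂ 12 − log₂ 10) = 44 / (3.5850 − 3.3219) = 167.278 ms/bit
  a = 749 − 167.278 × 3.3219 = 193.313 ms
Then RT(20) = 193.313 + 167.278 × log₂ 20 = 193.313 + 167.278 × 4.3219 ≈ 916.278 ms.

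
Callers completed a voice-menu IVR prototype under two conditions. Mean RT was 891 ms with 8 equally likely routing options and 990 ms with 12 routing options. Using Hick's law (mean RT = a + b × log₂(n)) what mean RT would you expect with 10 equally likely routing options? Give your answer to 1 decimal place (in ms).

Solve the two-equation system in a and b:
  b = (990 − 891) / (log₂ 12 − log₂ 8) = 99 / (3.5850 − 3) = 169.242 ms/bit
  a = 891 − 169.242 × 3 = 383.275 ms
Then RT(10) = 383.275 + 169.242 × log₂ 10 = 383.275 + 169.242 × 3.3219 ≈ 945.484 ms.

945.5 ms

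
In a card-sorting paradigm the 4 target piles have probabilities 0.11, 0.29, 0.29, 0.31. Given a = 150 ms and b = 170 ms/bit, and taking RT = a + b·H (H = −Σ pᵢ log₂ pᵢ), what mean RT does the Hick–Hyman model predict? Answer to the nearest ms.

Entropy contributions −pᵢ log₂ pᵢ: 0.3503, 0.5179, 0.5179, 0.5238; sum H = 1.9099 bits.
RT = a + bH = 150 + 170·1.9099 = 474.68 ms.

475 ms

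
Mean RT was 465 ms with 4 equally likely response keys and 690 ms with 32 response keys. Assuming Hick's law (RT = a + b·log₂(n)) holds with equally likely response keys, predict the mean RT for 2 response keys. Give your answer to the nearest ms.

With log₂ n on the abscissa the relation is linear; from the two conditions:
  b = (690 − 465) / (log₂ 32 − log₂ 4) = 225 / (5 − 2) = 75 ms/bit
  a = 465 − 75 × 2 = 315 ms
Then RT(2) = 315 + 75 × log₂ 2 = 315 + 75 × 1 ≈ 390.000 ms.

390 ms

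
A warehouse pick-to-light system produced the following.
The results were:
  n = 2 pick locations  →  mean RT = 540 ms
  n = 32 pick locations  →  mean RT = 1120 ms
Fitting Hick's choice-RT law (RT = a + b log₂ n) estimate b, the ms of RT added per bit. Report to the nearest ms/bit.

Slope: b = (1120 − 540) / (log₂ 32 − log₂ 2) = 580/4.0000 = 145 ms/bit.

145 ms/bit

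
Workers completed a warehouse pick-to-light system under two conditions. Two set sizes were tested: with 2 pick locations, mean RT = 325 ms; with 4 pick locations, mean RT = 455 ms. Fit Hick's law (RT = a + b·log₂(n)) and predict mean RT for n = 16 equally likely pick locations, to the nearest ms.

Fit slope and intercept:
  b = (455 − 325) / (log₂ 4 − log₂ 2) = 130 / (2 − 1) = 130 ms/bit
  a = 325 − 130 × 1 = 195 ms
Then RT(16) = 195 + 130 × log₂ 16 = 195 + 130 × 4 ≈ 715.000 ms.

715 ms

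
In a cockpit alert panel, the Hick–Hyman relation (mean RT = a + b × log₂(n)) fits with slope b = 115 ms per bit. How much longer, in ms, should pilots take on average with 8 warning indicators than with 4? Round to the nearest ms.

ΔRT = (a + b log₂ n₂) − (a + b log₂ n₁) = b·(log₂ n₂ − log₂ n₁).
log₂(8) − log₂(4) = log₂(8/4) = log₂(2) = 1.
ΔRT = 115 × 1.0000 = 115.000 ms.

115 ms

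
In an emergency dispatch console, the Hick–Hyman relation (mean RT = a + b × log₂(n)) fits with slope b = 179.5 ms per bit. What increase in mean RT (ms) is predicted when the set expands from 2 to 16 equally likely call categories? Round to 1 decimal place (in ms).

ΔRT = (a + b log₂ n₂) − (a + b log₂ n₁) = b·(log₂ n₂ − log₂ n₁).
log₂(16) − log₂(2) = log₂(16/2) = log₂(8) = 3.
ΔRT = 179.5 × 3.0000 = 538.500 ms.

538.5 ms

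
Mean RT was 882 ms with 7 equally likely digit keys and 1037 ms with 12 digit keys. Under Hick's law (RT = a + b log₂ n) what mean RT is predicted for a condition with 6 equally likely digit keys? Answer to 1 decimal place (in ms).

With log₂ n on the abscissa the relation is linear; from the two conditions:
  b = (1037 − 882) / (log₂ 12 − log₂ 7) = 155 / (3.5850 − 2.8074) = 199.329 ms/bit
  a = 882 − 199.329 × 2.8074 = 322.412 ms
Then RT(6) = 322.412 + 199.329 × log₂ 6 = 322.412 + 199.329 × 2.5850 ≈ 837.671 ms.

837.7 ms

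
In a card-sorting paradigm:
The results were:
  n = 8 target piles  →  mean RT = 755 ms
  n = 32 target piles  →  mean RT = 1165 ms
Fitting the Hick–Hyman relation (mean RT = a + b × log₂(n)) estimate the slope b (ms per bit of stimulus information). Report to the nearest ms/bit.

205 ms/bit

b = (RT₂ − RT₁)/(log₂ n₂ − log₂ n₁) = (1165 − 755)/(5 − 3) = 205 ms/bit.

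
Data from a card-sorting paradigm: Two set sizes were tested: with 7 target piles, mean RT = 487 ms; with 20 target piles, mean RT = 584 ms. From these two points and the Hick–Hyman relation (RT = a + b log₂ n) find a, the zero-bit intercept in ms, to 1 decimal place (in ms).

The slope on a log₂ axis is (584 − 487) / (4.3219 − 2.8074) = 64.044 ms/bit.
a = RT₁ − b·log₂ n₁ = 487 − 64.044 × 2.8074 = 307.205 ms.

307.2 ms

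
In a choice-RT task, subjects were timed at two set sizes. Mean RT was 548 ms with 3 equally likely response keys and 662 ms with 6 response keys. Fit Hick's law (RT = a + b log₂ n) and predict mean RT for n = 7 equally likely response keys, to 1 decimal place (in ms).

With log₂ n on the abscissa the relation is linear; from the two conditions:
  b = (662 − 548) / (log₂ 6 − log₂ 3) = 114 / (2.5850 − 1.5850) = 114.000 ms/bit
  a = 548 − 114.000 × 1.5850 = 367.314 ms
Then RT(7) = 367.314 + 114.000 × log₂ 7 = 367.314 + 114.000 × 2.8074 ≈ 687.353 ms.

687.4 ms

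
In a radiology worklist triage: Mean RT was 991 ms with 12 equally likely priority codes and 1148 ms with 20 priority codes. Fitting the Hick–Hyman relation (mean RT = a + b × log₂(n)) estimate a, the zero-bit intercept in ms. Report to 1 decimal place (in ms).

b = (RT₂ − RT₁)/(log₂ n₂ − log₂ n₁) = (1148 − 991)/(4.3219 − 3.5850) = 213.036 ms/bit.
Intercept: a = 991 − 213.036·log₂(12) = 227.275 ms.

227.3 ms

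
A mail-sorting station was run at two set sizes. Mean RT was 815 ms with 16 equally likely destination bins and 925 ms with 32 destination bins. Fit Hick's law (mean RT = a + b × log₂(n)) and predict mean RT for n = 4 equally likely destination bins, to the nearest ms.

With log₂ n on the abscissa the relation is linear; from the two conditions:
  b = (925 − 815) / (log₂ 32 − log₂ 16) = 110 / (5 − 4) = 110 ms/bit
  a = 815 − 110 × 4 = 375 ms
Then RT(4) = 375 + 110 × log₂ 4 = 375 + 110 × 2 ≈ 595.000 ms.

595 ms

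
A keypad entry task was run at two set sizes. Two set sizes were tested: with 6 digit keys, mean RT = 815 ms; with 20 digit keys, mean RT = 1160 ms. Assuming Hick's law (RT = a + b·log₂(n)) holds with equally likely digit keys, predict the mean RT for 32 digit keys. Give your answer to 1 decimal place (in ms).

1294.7 ms

With log₂ n on the abscissa the relation is linear; from the two conditions:
  b = (1160 − 815) / (log₂ 20 − log₂ 6) = 345 / (4.3219 − 2.5850) = 198.622 ms/bit
  a = 815 − 198.622 × 2.5850 = 301.569 ms
Then RT(32) = 301.569 + 198.622 × log₂ 32 = 301.569 + 198.622 × 5 ≈ 1294.680 ms.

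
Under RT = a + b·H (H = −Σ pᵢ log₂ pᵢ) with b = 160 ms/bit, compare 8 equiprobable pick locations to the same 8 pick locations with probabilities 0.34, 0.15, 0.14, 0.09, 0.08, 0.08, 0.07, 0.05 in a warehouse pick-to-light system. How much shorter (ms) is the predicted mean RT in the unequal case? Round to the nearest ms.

45 ms

Equiprobable entropy H₀ = log₂ 8 = 3.0000 bits.
Skewed entropy H = −Σ pᵢ log₂ pᵢ = 2.7172 bits.
ΔRT = b·(H₀ − H) = 160 × 0.2828 = 45.26 ms.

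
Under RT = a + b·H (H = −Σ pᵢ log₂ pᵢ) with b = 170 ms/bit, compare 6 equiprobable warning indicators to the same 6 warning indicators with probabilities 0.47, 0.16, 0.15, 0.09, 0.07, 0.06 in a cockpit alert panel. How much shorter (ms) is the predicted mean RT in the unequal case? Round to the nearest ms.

The RT saving is b·ΔH. Equiprobable H₀ = log₂(6) = 2.5850 bits; with the given probabilities H = 2.1703 bits.
b·(H₀ − H) = 170 × (2.5850 − 2.1703) = 70.50 ms.

70 ms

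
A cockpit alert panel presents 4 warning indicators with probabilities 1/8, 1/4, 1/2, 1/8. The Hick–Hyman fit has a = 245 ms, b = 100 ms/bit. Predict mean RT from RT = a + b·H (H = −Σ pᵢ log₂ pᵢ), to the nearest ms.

420 ms

Each term −pᵢ log₂ pᵢ: 0.125·3 + 0.25·2 + 0.5·1 + 0.125·3; summed, H = 1.750 bits.
Mean RT = a + bH = 245 + 100·1.750 = 420.00 ms.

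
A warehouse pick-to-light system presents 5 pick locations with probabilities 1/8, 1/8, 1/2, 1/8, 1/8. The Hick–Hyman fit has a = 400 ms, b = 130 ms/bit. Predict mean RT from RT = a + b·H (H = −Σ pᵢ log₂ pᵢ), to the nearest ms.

660 ms

Each term −pᵢ log₂ pᵢ: 0.125·3 + 0.125·3 + 0.5·1 + 0.125·3 + 0.125·3; summed, H = 2.000 bits.
Mean RT = a + bH = 400 + 130·2.000 = 660.00 ms.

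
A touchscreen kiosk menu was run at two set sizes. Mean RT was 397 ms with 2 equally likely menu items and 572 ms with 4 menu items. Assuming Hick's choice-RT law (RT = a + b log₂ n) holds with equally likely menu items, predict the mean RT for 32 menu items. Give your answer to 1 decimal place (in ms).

1097.0 ms

Fit slope and intercept:
  b = (572 − 397) / (log₂ 4 − log₂ 2) = 175 / (2 − 1) = 175.000 ms/bit
  a = 397 − 175.000 × 1 = 222.000 ms
Then RT(32) = 222.000 + 175.000 × log₂ 32 = 222.000 + 175.000 × 5 ≈ 1097.000 ms.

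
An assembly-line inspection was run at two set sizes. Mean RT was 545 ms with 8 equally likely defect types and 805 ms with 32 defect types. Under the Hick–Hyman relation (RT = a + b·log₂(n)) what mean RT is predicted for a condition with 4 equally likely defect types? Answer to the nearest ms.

415 ms

With log₂ n on the abscissa the relation is linear; from the two conditions:
  b = (805 − 545) / (log₂ 32 − log₂ 8) = 260 / (5 − 3) = 130 ms/bit
  a = 545 − 130 × 3 = 155 ms
Then RT(4) = 155 + 130 × log₂ 4 = 155 + 130 × 2 ≈ 415.000 ms.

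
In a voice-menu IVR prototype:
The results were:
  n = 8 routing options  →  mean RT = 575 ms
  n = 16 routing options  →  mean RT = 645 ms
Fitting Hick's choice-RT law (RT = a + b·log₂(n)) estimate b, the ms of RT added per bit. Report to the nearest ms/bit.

70 ms/bit

Slope: b = (645 − 575) / (log₂ 16 − log₂ 8) = 70/1.0000 = 70 ms/bit.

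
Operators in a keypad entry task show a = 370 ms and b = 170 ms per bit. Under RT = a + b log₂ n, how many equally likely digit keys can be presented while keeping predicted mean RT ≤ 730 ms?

Set 370 + 170·log₂ n ≤ 730 → log₂ n ≤ (730 − 370)/170 = 2.1176.
So n ≤ 2^2.1176 = 4.340; the largest integer n is 4.

4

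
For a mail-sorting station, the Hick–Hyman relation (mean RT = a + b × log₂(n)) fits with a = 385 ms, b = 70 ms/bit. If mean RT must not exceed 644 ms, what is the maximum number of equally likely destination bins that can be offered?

12

Information budget: (644 − 385)/70 = 3.7000 bits, so n ≤ 2^3.7000 = 12.996 → at most 12.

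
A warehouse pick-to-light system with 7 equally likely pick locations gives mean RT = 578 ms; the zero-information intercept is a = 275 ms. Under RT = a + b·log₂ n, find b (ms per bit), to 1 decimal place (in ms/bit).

107.9 ms/bit

log₂(7) = 2.8074 bits.
b = (RT − a)/log₂ n = (578 − 275) / 2.8074 = 107.931 ms/bit.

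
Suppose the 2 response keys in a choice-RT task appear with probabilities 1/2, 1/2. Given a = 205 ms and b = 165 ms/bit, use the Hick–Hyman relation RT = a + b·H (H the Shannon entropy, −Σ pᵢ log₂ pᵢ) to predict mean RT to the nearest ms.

370 ms

Each term −pᵢ log₂ pᵢ: 0.5·1 + 0.5·1; summed, H = 1.000 bits.
Mean RT = a + bH = 205 + 165·1.000 = 370.00 ms.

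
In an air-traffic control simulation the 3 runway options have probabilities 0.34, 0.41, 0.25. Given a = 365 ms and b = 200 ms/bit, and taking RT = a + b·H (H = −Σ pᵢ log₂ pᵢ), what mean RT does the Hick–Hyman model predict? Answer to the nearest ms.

676 ms

H = 0.34·log₂(1/0.34) + 0.41·log₂(1/0.41) + 0.25·log₂(1/0.25) = 1.5566 bits.
RT = 365 + 200 × 1.5566 = 676.31 ms.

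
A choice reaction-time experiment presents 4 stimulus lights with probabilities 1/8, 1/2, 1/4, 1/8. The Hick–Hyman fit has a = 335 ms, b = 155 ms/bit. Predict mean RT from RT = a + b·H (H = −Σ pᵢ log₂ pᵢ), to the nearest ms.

H = −Σ pᵢ log₂ pᵢ = 0.125·3 + 0.5·1 + 0.25·2 + 0.125·3 = 1.750 bits.
RT = 335 + 155 × 1.750 = 606.25 ms.

606 ms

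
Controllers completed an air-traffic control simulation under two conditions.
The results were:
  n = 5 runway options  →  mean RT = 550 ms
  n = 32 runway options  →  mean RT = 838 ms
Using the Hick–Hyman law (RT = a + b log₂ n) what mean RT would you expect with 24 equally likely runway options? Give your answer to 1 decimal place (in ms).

RT is linear in log₂ n, so two points fix the line:
  b = (838 − 550) / (log₂ 32 − log₂ 5) = 288 / (5 − 2.3219) = 107.540 ms/bit
  a = 550 − 107.540 × 2.3219 = 300.300 ms
Then RT(24) = 300.300 + 107.540 × log₂ 24 = 300.300 + 107.540 × 4.5850 ≈ 793.367 ms.

793.4 ms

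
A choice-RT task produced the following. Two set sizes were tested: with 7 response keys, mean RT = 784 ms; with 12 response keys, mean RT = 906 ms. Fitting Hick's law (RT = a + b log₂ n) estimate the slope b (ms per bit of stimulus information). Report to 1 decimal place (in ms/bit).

The slope on a log₂ axis is (906 − 784) / (3.5850 − 2.8074) = 156.891 ms/bit.

156.9 ms/bit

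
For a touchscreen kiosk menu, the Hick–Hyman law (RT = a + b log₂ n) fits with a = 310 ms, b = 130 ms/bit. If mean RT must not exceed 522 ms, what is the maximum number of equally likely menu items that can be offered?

3

Set 310 + 130·log₂ n ≤ 522 → log₂ n ≤ (522 − 310)/130 = 1.6308.
So n ≤ 2^1.6308 = 3.097; the largest integer n is 3.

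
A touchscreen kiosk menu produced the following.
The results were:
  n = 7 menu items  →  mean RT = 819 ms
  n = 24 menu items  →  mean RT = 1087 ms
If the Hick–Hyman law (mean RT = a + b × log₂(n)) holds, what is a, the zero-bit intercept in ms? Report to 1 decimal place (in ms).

395.8 ms

b = (RT₂ − RT₁)/(log₂ n₂ − log₂ n₁) = (1087 − 819)/(4.5850 − 2.8074) = 150.764 ms/bit.
a = RT₁ − b·log₂ n₁ = 819 − 150.764 × 2.8074 = 395.751 ms.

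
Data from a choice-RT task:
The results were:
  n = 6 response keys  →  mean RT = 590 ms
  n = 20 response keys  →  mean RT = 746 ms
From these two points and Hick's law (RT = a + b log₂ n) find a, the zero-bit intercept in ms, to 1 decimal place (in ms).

357.8 ms

b = (RT₂ − RT₁)/(log₂ n₂ − log₂ n₁) = (746 − 590)/(4.3219 − 2.5850) = 89.812 ms/bit.
Intercept: a = 590 − 89.812·log₂(6) = 357.840 ms.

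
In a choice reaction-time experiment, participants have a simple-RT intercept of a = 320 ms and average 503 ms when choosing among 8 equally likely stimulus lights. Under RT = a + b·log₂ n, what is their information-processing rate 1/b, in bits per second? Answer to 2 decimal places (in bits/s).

16.39 bits/s

b = (503 − 320)/log₂ 8 = 183/3 = 61.000 ms per bit = 0.06100 s/bit; the reciprocal is 16.393 bits/s.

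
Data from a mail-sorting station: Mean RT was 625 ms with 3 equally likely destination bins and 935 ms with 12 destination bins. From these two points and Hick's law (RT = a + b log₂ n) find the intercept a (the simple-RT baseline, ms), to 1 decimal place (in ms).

379.3 ms

b = (RT₂ − RT₁)/(log₂ n₂ − log₂ n₁) = (935 − 625)/(3.5850 − 1.5850) = 155.000 ms/bit.
Intercept: a = 625 − 155.000·log₂(3) = 379.331 ms.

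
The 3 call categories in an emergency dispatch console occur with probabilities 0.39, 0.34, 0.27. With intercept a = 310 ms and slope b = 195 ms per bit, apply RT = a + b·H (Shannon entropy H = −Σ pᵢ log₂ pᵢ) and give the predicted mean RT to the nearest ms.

616 ms

H = 0.39·log₂(1/0.39) + 0.34·log₂(1/0.34) + 0.27·log₂(1/0.27) = 1.5690 bits.
RT = 310 + 195 × 1.5690 = 615.95 ms.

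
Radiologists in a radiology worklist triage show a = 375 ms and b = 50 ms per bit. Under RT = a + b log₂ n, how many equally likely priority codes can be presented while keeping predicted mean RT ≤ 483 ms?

4

Set 375 + 50·log₂ n ≤ 483 → log₂ n ≤ (483 − 375)/50 = 2.1600.
So n ≤ 2^2.1600 = 4.469; the largest integer n is 4.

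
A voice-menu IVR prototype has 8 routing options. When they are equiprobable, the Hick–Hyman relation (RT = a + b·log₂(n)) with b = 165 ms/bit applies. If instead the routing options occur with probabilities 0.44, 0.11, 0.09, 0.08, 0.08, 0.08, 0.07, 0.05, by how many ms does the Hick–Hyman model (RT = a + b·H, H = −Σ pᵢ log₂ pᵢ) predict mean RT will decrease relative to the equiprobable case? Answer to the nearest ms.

75 ms

The RT saving is b·ΔH. Equiprobable H₀ = log₂(8) = 3.0000 bits; with the given probabilities H = 2.5433 bits.
b·(H₀ − H) = 165 × (3.0000 − 2.5433) = 75.36 ms.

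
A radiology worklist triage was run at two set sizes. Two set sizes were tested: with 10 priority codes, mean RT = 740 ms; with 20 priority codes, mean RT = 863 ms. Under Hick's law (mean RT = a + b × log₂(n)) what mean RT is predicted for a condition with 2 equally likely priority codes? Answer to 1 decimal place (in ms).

454.4 ms

Fit slope and intercept:
  b = (863 − 740) / (log₂ 20 − log₂ 10) = 123 / (4.3219 − 3.3219) = 123.000 ms/bit
  a = 740 − 123.000 × 3.3219 = 331.403 ms
Then RT(2) = 331.403 + 123.000 × log₂ 2 = 331.403 + 123.000 × 1 ≈ 454.403 ms.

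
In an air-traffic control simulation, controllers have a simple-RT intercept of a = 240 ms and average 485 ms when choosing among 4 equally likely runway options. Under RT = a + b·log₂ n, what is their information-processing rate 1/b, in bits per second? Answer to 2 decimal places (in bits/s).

Choice component = 485 − 240 = 245 ms over log₂(4) = 2 bits.
b = 245 / 2 = 122.500 ms/bit, so 1/b = 8.163 bits/s.

8.16 bits/s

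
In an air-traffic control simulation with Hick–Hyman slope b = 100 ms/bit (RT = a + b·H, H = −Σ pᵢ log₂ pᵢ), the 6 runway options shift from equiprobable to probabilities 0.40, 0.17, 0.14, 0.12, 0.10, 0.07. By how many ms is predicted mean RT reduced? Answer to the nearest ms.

Equiprobable entropy H₀ = log₂ 6 = 2.5850 bits.
Skewed entropy H = −Σ pᵢ log₂ pᵢ = 2.3283 bits.
ΔRT = b·(H₀ − H) = 100 × 0.2567 = 25.67 ms.

26 ms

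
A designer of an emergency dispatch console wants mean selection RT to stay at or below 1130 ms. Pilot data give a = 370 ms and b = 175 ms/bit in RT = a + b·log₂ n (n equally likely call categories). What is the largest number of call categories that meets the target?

175·log₂ n ≤ 1130 − 370 = 760, giving log₂ n ≤ 4.3429 and n ≤ 20.292. The largest whole number is 20.

20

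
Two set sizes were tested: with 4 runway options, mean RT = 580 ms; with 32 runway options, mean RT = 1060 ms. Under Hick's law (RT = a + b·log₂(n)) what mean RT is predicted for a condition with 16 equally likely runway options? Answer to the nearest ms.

900 ms

Fit slope and intercept:
  b = (1060 − 580) / (log₂ 32 − log₂ 4) = 480 / (5 − 2) = 160 ms/bit
  a = 580 − 160 × 2 = 260 ms
Then RT(16) = 260 + 160 × log₂ 16 = 260 + 160 × 4 ≈ 900.000 ms.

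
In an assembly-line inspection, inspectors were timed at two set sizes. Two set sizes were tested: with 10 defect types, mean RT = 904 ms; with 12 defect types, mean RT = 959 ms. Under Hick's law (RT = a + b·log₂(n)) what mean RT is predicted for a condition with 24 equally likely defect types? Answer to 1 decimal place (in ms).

With log₂ n on the abscissa the relation is linear; from the two conditions:
  b = (959 − 904) / (log₂ 12 − log₂ 10) = 55 / (3.5850 − 3.3219) = 209.098 ms/bit
  a = 904 − 209.098 × 3.3219 = 209.391 ms
Then RT(24) = 209.391 + 209.098 × log₂ 24 = 209.391 + 209.098 × 4.5850 ≈ 1168.098 ms.

1168.1 ms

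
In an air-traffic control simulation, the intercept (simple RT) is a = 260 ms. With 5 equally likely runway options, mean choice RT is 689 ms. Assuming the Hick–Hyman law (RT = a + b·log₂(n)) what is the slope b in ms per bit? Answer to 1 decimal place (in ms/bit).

184.8 ms/bit

b = (689 − 260) / log₂(5) = 429 / 2.3219 = 184.760 ms/bit.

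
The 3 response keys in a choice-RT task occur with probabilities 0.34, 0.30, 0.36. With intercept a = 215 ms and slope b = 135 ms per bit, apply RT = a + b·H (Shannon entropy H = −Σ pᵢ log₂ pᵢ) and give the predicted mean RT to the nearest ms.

428 ms

H = 0.34·log₂(1/0.34) + 0.30·log₂(1/0.30) + 0.36·log₂(1/0.36) = 1.5809 bits.
RT = 215 + 135 × 1.5809 = 428.42 ms.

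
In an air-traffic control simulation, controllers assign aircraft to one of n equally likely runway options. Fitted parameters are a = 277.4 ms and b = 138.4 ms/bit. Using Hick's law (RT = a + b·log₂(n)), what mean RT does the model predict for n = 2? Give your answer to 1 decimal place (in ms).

log₂(2) = 1 bits, so RT = 277.4 + 138.4 × 1 ≈ 415.800 ms.

415.8 ms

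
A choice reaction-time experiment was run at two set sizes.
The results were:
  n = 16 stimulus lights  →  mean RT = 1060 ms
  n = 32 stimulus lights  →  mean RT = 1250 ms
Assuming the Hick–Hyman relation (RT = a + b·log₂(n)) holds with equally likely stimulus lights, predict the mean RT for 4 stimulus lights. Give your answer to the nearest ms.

Fit slope and intercept:
  b = (1250 − 1060) / (log₂ 32 − log₂ 16) = 190 / (5 − 4) = 190 ms/bit
  a = 1060 − 190 × 4 = 300 ms
Then RT(4) = 300 + 190 × log₂ 4 = 300 + 190 × 2 ≈ 680.000 ms.

680 ms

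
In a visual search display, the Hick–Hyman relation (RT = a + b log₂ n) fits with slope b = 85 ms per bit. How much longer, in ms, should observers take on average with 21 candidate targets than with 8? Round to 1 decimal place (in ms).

118.3 ms

The intercept a cancels: ΔRT = b·(log₂ n₂ − log₂ n₁) = b·log₂(n₂/n₁).
log₂(21) − log₂(8) = 4.3923 − 3 = 1.3923.
ΔRT = 85 × 1.3923 = 118.347 ms.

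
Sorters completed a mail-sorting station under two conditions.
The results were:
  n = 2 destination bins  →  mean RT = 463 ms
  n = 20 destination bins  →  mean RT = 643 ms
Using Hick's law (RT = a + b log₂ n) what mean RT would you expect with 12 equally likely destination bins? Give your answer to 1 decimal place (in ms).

RT is linear in log₂ n, so two points fix the line:
  b = (643 − 463) / (log₂ 20 − log₂ 2) = 180 / (4.3219 − 1) = 54.185 ms/bit
  a = 463 − 54.185 × 1 = 408.815 ms
Then RT(12) = 408.815 + 54.185 × log₂ 12 = 408.815 + 54.185 × 3.5850 ≈ 603.067 ms.

603.1 ms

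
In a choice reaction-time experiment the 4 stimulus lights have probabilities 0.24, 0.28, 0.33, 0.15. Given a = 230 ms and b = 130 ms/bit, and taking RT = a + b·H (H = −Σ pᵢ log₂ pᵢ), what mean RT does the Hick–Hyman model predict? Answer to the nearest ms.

Entropy contributions −pᵢ log₂ pᵢ: 0.4941, 0.5142, 0.5278, 0.4105; sum H = 1.9467 bits.
RT = a + bH = 230 + 130·1.9467 = 483.07 ms.

483 ms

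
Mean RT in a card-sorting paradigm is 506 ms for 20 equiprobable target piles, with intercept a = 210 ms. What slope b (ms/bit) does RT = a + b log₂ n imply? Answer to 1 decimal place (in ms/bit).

log₂(20) = 4.3219 bits.
b = (RT − a)/log₂ n = (506 − 210) / 4.3219 = 68.488 ms/bit.

68.5 ms/bit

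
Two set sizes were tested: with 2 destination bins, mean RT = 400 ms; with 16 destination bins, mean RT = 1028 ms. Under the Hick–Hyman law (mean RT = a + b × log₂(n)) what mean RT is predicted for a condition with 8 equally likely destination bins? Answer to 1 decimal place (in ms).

RT is linear in log₂ n, so two points fix the line:
  b = (1028 − 400) / (log₂ 16 − log₂ 2) = 628 / (4 − 1) = 209.333 ms/bit
  a = 400 − 209.333 × 1 = 190.667 ms
Then RT(8) = 190.667 + 209.333 × log₂ 8 = 190.667 + 209.333 × 3 ≈ 818.667 ms.

818.7 ms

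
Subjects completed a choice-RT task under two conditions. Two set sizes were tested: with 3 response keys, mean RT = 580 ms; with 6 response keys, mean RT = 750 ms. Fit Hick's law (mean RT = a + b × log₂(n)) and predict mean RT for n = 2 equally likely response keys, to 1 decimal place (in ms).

RT is linear in log₂ n, so two points fix the line:
  b = (750 − 580) / (log₂ 6 − log₂ 3) = 170 / (2.5850 − 1.5850) = 170.000 ms/bit
  a = 580 − 170.000 × 1.5850 = 310.556 ms
Then RT(2) = 310.556 + 170.000 × log₂ 2 = 310.556 + 170.000 × 1 ≈ 480.556 ms.

480.6 ms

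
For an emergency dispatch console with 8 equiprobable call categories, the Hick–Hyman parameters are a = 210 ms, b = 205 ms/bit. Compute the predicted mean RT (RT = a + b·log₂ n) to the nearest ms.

825 ms

log₂(8) = 3 bits, so RT = 210 + 205 × 3 ≈ 825.000 ms.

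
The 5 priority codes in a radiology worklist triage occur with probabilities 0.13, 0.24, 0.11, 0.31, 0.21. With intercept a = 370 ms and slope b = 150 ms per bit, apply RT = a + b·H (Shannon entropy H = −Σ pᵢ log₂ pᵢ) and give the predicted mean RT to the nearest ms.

704 ms

Entropy contributions −pᵢ log₂ pᵢ: 0.3826, 0.4941, 0.3503, 0.5238, 0.4728; sum H = 2.2237 bits.
RT = a + bH = 370 + 150·2.2237 = 703.55 ms.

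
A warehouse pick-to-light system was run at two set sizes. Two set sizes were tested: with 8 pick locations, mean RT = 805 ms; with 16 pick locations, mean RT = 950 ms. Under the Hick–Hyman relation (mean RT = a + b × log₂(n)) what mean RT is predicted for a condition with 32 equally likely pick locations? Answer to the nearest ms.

1095 ms

Fit slope and intercept:
  b = (950 − 805) / (log₂ 16 − log₂ 8) = 145 / (4 − 3) = 145 ms/bit
  a = 805 − 145 × 3 = 370 ms
Then RT(32) = 370 + 145 × log₂ 32 = 370 + 145 × 5 ≈ 1095.000 ms.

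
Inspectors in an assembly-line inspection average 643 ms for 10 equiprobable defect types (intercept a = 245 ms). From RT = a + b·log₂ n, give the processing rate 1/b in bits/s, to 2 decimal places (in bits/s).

8.35 bits/s

b = (643 − 245)/log₂ 10 = 398/3.3219 = 119.810 ms per bit = 0.11981 s/bit; the reciprocal is 8.347 bits/s.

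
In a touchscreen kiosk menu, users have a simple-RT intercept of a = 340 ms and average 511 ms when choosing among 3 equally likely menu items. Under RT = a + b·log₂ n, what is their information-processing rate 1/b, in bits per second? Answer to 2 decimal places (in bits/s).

Choice component = 511 − 340 = 171 ms over log₂(3) = 1.5850 bits.
b = 171 / 1.5850 = 107.889 ms/bit, so 1/b = 9.269 bits/s.

9.27 bits/s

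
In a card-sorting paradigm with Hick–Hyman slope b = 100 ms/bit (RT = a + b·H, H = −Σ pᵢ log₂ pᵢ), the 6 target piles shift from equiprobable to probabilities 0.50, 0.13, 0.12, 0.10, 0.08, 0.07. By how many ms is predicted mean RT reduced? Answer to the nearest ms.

44 ms

Equiprobable entropy H₀ = log₂ 6 = 2.5850 bits.
Skewed entropy H = −Σ pᵢ log₂ pᵢ = 2.1420 bits.
ΔRT = b·(H₀ − H) = 100 × 0.4430 = 44.30 ms.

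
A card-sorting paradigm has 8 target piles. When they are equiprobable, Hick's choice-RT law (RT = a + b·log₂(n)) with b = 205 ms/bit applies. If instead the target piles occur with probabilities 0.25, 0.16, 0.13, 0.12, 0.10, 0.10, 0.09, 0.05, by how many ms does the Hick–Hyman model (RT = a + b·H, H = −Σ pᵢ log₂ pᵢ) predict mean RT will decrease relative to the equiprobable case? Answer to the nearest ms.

27 ms

The RT saving is b·ΔH. Equiprobable H₀ = log₂(8) = 3.0000 bits; with the given probabilities H = 2.8659 bits.
b·(H₀ − H) = 205 × (3.0000 − 2.8659) = 27.50 ms.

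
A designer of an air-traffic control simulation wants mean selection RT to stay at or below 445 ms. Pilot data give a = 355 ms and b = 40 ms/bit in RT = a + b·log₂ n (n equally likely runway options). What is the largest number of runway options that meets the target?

40·log₂ n ≤ 445 − 355 = 90, giving log₂ n ≤ 2.2500 and n ≤ 4.757. The largest whole number is 4.

4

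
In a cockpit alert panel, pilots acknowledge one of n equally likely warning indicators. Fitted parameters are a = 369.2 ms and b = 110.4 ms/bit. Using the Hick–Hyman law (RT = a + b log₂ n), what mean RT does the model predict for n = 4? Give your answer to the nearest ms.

log₂(4) = 2 bits, so RT = 369.2 + 110.4 × 2 ≈ 590.000 ms.

590 ms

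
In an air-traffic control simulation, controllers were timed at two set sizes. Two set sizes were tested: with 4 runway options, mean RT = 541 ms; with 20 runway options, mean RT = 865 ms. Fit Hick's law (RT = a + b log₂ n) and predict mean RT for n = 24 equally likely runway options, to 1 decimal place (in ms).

901.7 ms

Solve the two-equation system in a and b:
  b = (865 − 541) / (log₂ 20 − log₂ 4) = 324 / (4.3219 − 2) = 139.539 ms/bit
  a = 541 − 139.539 × 2 = 261.922 ms
Then RT(24) = 261.922 + 139.539 × log₂ 24 = 261.922 + 139.539 × 4.5850 ≈ 901.704 ms.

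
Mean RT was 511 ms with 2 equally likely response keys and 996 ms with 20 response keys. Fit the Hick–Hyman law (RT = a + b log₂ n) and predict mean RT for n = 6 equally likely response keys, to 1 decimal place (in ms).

742.4 ms

RT is linear in log₂ n, so two points fix the line:
  b = (996 − 511) / (log₂ 20 − log₂ 2) = 485 / (4.3219 − 1) = 146.000 ms/bit
  a = 511 − 146.000 × 1 = 365.000 ms
Then RT(6) = 365.000 + 146.000 × log₂ 6 = 365.000 + 146.000 × 2.5850 ≈ 742.404 ms.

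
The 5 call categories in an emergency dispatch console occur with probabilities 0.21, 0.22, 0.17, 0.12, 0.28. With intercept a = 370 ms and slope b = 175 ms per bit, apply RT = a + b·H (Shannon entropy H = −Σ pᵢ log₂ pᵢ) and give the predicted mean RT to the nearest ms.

Entropy contributions −pᵢ log₂ pᵢ: 0.4728, 0.4806, 0.4346, 0.3671, 0.5142; sum H = 2.2693 bits.
RT = a + bH = 370 + 175·2.2693 = 767.12 ms.

767 ms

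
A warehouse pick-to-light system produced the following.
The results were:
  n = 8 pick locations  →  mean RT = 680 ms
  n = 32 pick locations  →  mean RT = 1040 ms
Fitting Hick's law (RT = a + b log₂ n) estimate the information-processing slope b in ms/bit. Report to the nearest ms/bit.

b = (RT₂ − RT₁)/(log₂ n₂ − log₂ n₁) = (1040 − 680)/(5 − 3) = 180 ms/bit.

180 ms/bit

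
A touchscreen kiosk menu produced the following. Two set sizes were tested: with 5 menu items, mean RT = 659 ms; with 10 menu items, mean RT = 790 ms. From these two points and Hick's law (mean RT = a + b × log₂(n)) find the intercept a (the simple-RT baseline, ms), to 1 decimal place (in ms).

b = (RT₂ − RT₁)/(log₂ n₂ − log₂ n₁) = (790 − 659)/(3.3219 − 2.3219) = 131.000 ms/bit.
a = RT₁ − b·log₂ n₁ = 659 − 131.000 × 2.3219 = 354.827 ms.

354.8 ms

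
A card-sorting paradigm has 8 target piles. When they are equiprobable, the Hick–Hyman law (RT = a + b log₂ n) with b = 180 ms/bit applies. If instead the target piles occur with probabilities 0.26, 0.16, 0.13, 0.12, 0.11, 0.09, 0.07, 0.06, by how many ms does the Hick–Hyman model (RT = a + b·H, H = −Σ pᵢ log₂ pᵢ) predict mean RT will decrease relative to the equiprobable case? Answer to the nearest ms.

26 ms

Equiprobable entropy H₀ = log₂ 8 = 3.0000 bits.
Skewed entropy H = −Σ pᵢ log₂ pᵢ = 2.8530 bits.
ΔRT = b·(H₀ − H) = 180 × 0.1470 = 26.45 ms.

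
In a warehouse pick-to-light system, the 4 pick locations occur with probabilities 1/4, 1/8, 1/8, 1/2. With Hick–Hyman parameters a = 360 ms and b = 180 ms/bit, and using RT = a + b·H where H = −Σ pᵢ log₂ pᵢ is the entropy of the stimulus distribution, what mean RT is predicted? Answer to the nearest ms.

675 ms

H = −Σ pᵢ log₂ pᵢ = 0.25·2 + 0.125·3 + 0.125·3 + 0.5·1 = 1.750 bits.
RT = 360 + 180 × 1.750 = 675.00 ms.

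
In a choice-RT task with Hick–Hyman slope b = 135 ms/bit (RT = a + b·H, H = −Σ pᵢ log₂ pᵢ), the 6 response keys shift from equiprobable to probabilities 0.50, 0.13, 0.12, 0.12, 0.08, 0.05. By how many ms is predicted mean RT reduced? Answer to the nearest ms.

Equiprobable entropy H₀ = log₂ 6 = 2.5850 bits.
Skewed entropy H = −Σ pᵢ log₂ pᵢ = 2.1244 bits.
ΔRT = b·(H₀ − H) = 135 × 0.4606 = 62.18 ms.

62 ms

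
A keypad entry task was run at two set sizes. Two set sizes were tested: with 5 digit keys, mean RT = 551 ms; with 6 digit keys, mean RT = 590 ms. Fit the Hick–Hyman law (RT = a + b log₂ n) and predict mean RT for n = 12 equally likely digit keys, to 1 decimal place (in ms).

738.3 ms

Fit slope and intercept:
  b = (590 − 551) / (log₂ 6 − log₂ 5) = 39 / (2.5850 − 2.3219) = 148.270 ms/bit
  a = 551 − 148.270 × 2.3219 = 206.729 ms
Then RT(12) = 206.729 + 148.270 × log₂ 12 = 206.729 + 148.270 × 3.5850 ≈ 738.270 ms.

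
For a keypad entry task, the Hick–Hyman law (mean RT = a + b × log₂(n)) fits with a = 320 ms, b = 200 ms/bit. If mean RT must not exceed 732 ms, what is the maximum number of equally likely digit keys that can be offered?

Set 320 + 200·log₂ n ≤ 732 → log₂ n ≤ (732 − 320)/200 = 2.0600.
So n ≤ 2^2.0600 = 4.170; the largest integer n is 4.

4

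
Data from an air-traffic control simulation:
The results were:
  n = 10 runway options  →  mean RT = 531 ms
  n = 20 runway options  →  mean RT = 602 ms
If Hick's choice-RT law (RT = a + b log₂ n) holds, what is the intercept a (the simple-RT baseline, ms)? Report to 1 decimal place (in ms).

The slope on a log₂ axis is (602 − 531) / (4.3219 − 3.3219) = 71.000 ms/bit.
a = RT₁ − b·log₂ n₁ = 531 − 71.000 × 3.3219 = 295.143 ms.

295.1 ms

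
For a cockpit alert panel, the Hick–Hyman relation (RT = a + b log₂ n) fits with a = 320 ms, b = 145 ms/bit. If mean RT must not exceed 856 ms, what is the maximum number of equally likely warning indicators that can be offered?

Set 320 + 145·log₂ n ≤ 856 → log₂ n ≤ (856 − 320)/145 = 3.6966.
So n ≤ 2^3.6966 = 12.965; the largest integer n is 12.

12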